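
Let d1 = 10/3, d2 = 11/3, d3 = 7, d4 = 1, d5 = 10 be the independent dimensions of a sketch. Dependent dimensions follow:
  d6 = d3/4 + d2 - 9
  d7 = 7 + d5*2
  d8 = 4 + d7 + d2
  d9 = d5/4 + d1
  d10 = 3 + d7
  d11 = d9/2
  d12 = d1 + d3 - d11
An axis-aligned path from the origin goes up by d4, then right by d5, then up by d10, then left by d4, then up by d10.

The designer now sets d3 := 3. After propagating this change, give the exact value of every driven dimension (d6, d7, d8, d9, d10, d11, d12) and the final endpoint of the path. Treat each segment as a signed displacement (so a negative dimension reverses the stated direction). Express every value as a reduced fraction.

d6 = -55/12
d7 = 27
d8 = 104/3
d9 = 35/6
d10 = 30
d11 = 35/12
d12 = 41/12
endpoint = (9, 61)

Apply edit: d3 := 3
  d6 = d3/4 + d2 - 9 = -55/12
  d7 = 7 + d5*2 = 27
  d8 = 4 + d7 + d2 = 104/3
  d9 = d5/4 + d1 = 35/6
  d10 = 3 + d7 = 30
  d11 = d9/2 = 35/12
  d12 = d1 + d3 - d11 = 41/12
Walk from origin (0, 0):
  seg 1: up by d4 = 1 → (0, 1)
  seg 2: right by d5 = 10 → (10, 1)
  seg 3: up by d10 = 30 → (10, 31)
  seg 4: left by d4 = 1 → (9, 31)
  seg 5: up by d10 = 30 → (9, 61)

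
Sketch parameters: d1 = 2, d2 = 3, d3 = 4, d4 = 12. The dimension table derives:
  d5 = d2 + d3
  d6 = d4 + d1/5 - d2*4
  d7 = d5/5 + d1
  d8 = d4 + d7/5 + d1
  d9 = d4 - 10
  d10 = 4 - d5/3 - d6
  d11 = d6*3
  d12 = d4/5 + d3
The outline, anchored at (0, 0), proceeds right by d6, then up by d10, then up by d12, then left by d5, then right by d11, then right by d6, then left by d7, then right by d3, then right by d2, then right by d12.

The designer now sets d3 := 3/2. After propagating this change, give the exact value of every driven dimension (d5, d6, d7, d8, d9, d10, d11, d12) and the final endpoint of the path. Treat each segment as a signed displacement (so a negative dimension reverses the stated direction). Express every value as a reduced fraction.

Apply edit: d3 := 3/2
  d5 = d2 + d3 = 9/2
  d6 = d4 + d1/5 - d2*4 = 2/5
  d7 = d5/5 + d1 = 29/10
  d8 = d4 + d7/5 + d1 = 729/50
  d9 = d4 - 10 = 2
  d10 = 4 - d5/3 - d6 = 21/10
  d11 = d6*3 = 6/5
  d12 = d4/5 + d3 = 39/10
Walk from origin (0, 0):
  seg 1: right by d6 = 2/5 → (2/5, 0)
  seg 2: up by d10 = 21/10 → (2/5, 21/10)
  seg 3: up by d12 = 39/10 → (2/5, 6)
  seg 4: left by d5 = 9/2 → (-41/10, 6)
  seg 5: right by d11 = 6/5 → (-29/10, 6)
  seg 6: right by d6 = 2/5 → (-5/2, 6)
  seg 7: left by d7 = 29/10 → (-27/5, 6)
  seg 8: right by d3 = 3/2 → (-39/10, 6)
  seg 9: right by d2 = 3 → (-9/10, 6)
  seg 10: right by d12 = 39/10 → (3, 6)

d5 = 9/2
d6 = 2/5
d7 = 29/10
d8 = 729/50
d9 = 2
d10 = 21/10
d11 = 6/5
d12 = 39/10
endpoint = (3, 6)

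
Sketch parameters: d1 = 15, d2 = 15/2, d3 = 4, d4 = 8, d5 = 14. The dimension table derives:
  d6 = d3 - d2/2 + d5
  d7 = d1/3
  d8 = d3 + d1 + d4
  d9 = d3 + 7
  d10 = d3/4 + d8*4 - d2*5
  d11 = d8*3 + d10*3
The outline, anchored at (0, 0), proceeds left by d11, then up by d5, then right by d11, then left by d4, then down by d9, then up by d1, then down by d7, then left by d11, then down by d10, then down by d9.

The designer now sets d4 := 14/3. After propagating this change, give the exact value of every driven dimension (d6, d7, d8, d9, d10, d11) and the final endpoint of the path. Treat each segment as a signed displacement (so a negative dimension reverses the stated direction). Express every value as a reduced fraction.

d6 = 57/4
d7 = 5
d8 = 71/3
d9 = 11
d10 = 349/6
d11 = 491/2
endpoint = (-1501/6, -337/6)

Apply edit: d4 := 14/3
  d6 = d3 - d2/2 + d5 = 57/4
  d7 = d1/3 = 5
  d8 = d3 + d1 + d4 = 71/3
  d9 = d3 + 7 = 11
  d10 = d3/4 + d8*4 - d2*5 = 349/6
  d11 = d8*3 + d10*3 = 491/2
Walk from origin (0, 0):
  seg 1: left by d11 = 491/2 → (-491/2, 0)
  seg 2: up by d5 = 14 → (-491/2, 14)
  seg 3: right by d11 = 491/2 → (0, 14)
  seg 4: left by d4 = 14/3 → (-14/3, 14)
  seg 5: down by d9 = 11 → (-14/3, 3)
  seg 6: up by d1 = 15 → (-14/3, 18)
  seg 7: down by d7 = 5 → (-14/3, 13)
  seg 8: left by d11 = 491/2 → (-1501/6, 13)
  seg 9: down by d10 = 349/6 → (-1501/6, -271/6)
  seg 10: down by d9 = 11 → (-1501/6, -337/6)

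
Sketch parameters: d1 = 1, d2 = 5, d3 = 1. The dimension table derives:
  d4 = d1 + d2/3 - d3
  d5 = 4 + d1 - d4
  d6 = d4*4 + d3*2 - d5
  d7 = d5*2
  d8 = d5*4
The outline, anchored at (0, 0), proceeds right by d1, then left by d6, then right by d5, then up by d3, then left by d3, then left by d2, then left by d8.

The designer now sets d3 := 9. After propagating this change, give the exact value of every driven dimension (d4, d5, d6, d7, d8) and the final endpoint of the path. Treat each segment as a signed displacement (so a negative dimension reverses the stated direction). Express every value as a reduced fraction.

Apply edit: d3 := 9
  d4 = d1 + d2/3 - d3 = -19/3
  d5 = 4 + d1 - d4 = 34/3
  d6 = d4*4 + d3*2 - d5 = -56/3
  d7 = d5*2 = 68/3
  d8 = d5*4 = 136/3
Walk from origin (0, 0):
  seg 1: right by d1 = 1 → (1, 0)
  seg 2: left by d6 = -56/3 → (59/3, 0)
  seg 3: right by d5 = 34/3 → (31, 0)
  seg 4: up by d3 = 9 → (31, 9)
  seg 5: left by d3 = 9 → (22, 9)
  seg 6: left by d2 = 5 → (17, 9)
  seg 7: left by d8 = 136/3 → (-85/3, 9)

d4 = -19/3
d5 = 34/3
d6 = -56/3
d7 = 68/3
d8 = 136/3
endpoint = (-85/3, 9)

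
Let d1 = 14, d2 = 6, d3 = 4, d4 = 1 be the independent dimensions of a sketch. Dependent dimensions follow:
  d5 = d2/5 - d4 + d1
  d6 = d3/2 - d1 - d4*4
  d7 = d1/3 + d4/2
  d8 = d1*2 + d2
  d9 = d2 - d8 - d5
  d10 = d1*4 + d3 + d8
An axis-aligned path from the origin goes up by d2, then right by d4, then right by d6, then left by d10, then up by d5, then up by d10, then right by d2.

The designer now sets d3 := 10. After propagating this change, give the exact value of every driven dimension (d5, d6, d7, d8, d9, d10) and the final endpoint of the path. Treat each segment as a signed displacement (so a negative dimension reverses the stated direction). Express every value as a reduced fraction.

Apply edit: d3 := 10
  d5 = d2/5 - d4 + d1 = 71/5
  d6 = d3/2 - d1 - d4*4 = -13
  d7 = d1/3 + d4/2 = 31/6
  d8 = d1*2 + d2 = 34
  d9 = d2 - d8 - d5 = -211/5
  d10 = d1*4 + d3 + d8 = 100
Walk from origin (0, 0):
  seg 1: up by d2 = 6 → (0, 6)
  seg 2: right by d4 = 1 → (1, 6)
  seg 3: right by d6 = -13 → (-12, 6)
  seg 4: left by d10 = 100 → (-112, 6)
  seg 5: up by d5 = 71/5 → (-112, 101/5)
  seg 6: up by d10 = 100 → (-112, 601/5)
  seg 7: right by d2 = 6 → (-106, 601/5)

d5 = 71/5
d6 = -13
d7 = 31/6
d8 = 34
d9 = -211/5
d10 = 100
endpoint = (-106, 601/5)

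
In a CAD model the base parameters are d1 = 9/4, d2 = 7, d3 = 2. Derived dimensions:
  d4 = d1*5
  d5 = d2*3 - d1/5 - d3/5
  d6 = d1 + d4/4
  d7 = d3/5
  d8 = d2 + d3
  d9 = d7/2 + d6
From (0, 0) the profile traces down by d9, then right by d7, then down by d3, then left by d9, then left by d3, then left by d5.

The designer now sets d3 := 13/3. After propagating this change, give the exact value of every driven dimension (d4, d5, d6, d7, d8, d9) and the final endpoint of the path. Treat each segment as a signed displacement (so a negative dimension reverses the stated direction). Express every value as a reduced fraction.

d4 = 45/4
d5 = 1181/60
d6 = 81/16
d7 = 13/15
d8 = 34/3
d9 = 1319/240
endpoint = (-1375/48, -2359/240)

Apply edit: d3 := 13/3
  d4 = d1*5 = 45/4
  d5 = d2*3 - d1/5 - d3/5 = 1181/60
  d6 = d1 + d4/4 = 81/16
  d7 = d3/5 = 13/15
  d8 = d2 + d3 = 34/3
  d9 = d7/2 + d6 = 1319/240
Walk from origin (0, 0):
  seg 1: down by d9 = 1319/240 → (0, -1319/240)
  seg 2: right by d7 = 13/15 → (13/15, -1319/240)
  seg 3: down by d3 = 13/3 → (13/15, -2359/240)
  seg 4: left by d9 = 1319/240 → (-1111/240, -2359/240)
  seg 5: left by d3 = 13/3 → (-717/80, -2359/240)
  seg 6: left by d5 = 1181/60 → (-1375/48, -2359/240)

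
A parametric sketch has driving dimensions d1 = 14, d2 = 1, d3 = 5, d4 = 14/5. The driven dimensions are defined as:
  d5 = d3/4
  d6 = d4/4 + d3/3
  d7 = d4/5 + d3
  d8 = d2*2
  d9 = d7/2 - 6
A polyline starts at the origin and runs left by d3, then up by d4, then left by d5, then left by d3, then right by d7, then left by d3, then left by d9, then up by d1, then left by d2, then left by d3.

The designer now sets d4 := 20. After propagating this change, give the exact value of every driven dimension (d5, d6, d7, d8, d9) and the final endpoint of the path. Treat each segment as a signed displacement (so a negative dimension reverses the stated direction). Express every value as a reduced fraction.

Apply edit: d4 := 20
  d5 = d3/4 = 5/4
  d6 = d4/4 + d3/3 = 20/3
  d7 = d4/5 + d3 = 9
  d8 = d2*2 = 2
  d9 = d7/2 - 6 = -3/2
Walk from origin (0, 0):
  seg 1: left by d3 = 5 → (-5, 0)
  seg 2: up by d4 = 20 → (-5, 20)
  seg 3: left by d5 = 5/4 → (-25/4, 20)
  seg 4: left by d3 = 5 → (-45/4, 20)
  seg 5: right by d7 = 9 → (-9/4, 20)
  seg 6: left by d3 = 5 → (-29/4, 20)
  seg 7: left by d9 = -3/2 → (-23/4, 20)
  seg 8: up by d1 = 14 → (-23/4, 34)
  seg 9: left by d2 = 1 → (-27/4, 34)
  seg 10: left by d3 = 5 → (-47/4, 34)

d5 = 5/4
d6 = 20/3
d7 = 9
d8 = 2
d9 = -3/2
endpoint = (-47/4, 34)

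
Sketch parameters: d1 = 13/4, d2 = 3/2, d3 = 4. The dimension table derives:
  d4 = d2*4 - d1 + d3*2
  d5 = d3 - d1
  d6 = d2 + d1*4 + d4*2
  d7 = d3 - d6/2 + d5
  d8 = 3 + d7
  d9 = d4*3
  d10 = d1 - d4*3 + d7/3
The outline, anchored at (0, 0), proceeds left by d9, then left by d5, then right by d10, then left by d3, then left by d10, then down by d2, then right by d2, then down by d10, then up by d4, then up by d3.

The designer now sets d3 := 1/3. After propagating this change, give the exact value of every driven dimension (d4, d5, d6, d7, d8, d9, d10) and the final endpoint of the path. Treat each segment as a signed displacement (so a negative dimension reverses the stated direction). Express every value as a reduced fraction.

Apply edit: d3 := 1/3
  d4 = d2*4 - d1 + d3*2 = 41/12
  d5 = d3 - d1 = -35/12
  d6 = d2 + d1*4 + d4*2 = 64/3
  d7 = d3 - d6/2 + d5 = -53/4
  d8 = 3 + d7 = -41/4
  d9 = d4*3 = 41/4
  d10 = d1 - d4*3 + d7/3 = -137/12
Walk from origin (0, 0):
  seg 1: left by d9 = 41/4 → (-41/4, 0)
  seg 2: left by d5 = -35/12 → (-22/3, 0)
  seg 3: right by d10 = -137/12 → (-75/4, 0)
  seg 4: left by d3 = 1/3 → (-229/12, 0)
  seg 5: left by d10 = -137/12 → (-23/3, 0)
  seg 6: down by d2 = 3/2 → (-23/3, -3/2)
  seg 7: right by d2 = 3/2 → (-37/6, -3/2)
  seg 8: down by d10 = -137/12 → (-37/6, 119/12)
  seg 9: up by d4 = 41/12 → (-37/6, 40/3)
  seg 10: up by d3 = 1/3 → (-37/6, 41/3)

d4 = 41/12
d5 = -35/12
d6 = 64/3
d7 = -53/4
d8 = -41/4
d9 = 41/4
d10 = -137/12
endpoint = (-37/6, 41/3)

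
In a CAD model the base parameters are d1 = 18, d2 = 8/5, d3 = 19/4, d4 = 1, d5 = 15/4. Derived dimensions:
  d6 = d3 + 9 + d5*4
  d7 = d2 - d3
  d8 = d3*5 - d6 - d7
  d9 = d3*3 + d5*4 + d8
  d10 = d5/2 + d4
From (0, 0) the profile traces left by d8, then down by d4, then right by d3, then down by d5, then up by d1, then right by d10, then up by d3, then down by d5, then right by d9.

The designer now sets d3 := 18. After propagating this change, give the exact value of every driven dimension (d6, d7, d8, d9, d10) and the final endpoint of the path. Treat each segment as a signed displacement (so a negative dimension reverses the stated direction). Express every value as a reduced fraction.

Apply edit: d3 := 18
  d6 = d3 + 9 + d5*4 = 42
  d7 = d2 - d3 = -82/5
  d8 = d3*5 - d6 - d7 = 322/5
  d9 = d3*3 + d5*4 + d8 = 667/5
  d10 = d5/2 + d4 = 23/8
Walk from origin (0, 0):
  seg 1: left by d8 = 322/5 → (-322/5, 0)
  seg 2: down by d4 = 1 → (-322/5, -1)
  seg 3: right by d3 = 18 → (-232/5, -1)
  seg 4: down by d5 = 15/4 → (-232/5, -19/4)
  seg 5: up by d1 = 18 → (-232/5, 53/4)
  seg 6: right by d10 = 23/8 → (-1741/40, 53/4)
  seg 7: up by d3 = 18 → (-1741/40, 125/4)
  seg 8: down by d5 = 15/4 → (-1741/40, 55/2)
  seg 9: right by d9 = 667/5 → (719/8, 55/2)

d6 = 42
d7 = -82/5
d8 = 322/5
d9 = 667/5
d10 = 23/8
endpoint = (719/8, 55/2)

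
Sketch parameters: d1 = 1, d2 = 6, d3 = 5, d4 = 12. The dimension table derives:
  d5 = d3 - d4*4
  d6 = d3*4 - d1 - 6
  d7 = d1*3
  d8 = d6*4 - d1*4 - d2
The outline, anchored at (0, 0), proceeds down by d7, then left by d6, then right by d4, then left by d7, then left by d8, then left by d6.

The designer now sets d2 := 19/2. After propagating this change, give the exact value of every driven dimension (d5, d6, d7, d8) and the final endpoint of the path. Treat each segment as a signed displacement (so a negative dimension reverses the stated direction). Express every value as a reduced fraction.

Apply edit: d2 := 19/2
  d5 = d3 - d4*4 = -43
  d6 = d3*4 - d1 - 6 = 13
  d7 = d1*3 = 3
  d8 = d6*4 - d1*4 - d2 = 77/2
Walk from origin (0, 0):
  seg 1: down by d7 = 3 → (0, -3)
  seg 2: left by d6 = 13 → (-13, -3)
  seg 3: right by d4 = 12 → (-1, -3)
  seg 4: left by d7 = 3 → (-4, -3)
  seg 5: left by d8 = 77/2 → (-85/2, -3)
  seg 6: left by d6 = 13 → (-111/2, -3)

d5 = -43
d6 = 13
d7 = 3
d8 = 77/2
endpoint = (-111/2, -3)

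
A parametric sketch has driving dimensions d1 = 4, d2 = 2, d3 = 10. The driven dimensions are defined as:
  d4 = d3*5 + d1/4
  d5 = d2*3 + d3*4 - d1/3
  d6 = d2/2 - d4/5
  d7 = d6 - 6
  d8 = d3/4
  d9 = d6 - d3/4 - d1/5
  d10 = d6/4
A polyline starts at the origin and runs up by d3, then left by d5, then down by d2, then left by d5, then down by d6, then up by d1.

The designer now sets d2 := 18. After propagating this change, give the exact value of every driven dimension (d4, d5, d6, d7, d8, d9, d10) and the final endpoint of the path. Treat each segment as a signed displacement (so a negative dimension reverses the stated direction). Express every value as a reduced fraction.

d4 = 51
d5 = 278/3
d6 = -6/5
d7 = -36/5
d8 = 5/2
d9 = -9/2
d10 = -3/10
endpoint = (-556/3, -14/5)

Apply edit: d2 := 18
  d4 = d3*5 + d1/4 = 51
  d5 = d2*3 + d3*4 - d1/3 = 278/3
  d6 = d2/2 - d4/5 = -6/5
  d7 = d6 - 6 = -36/5
  d8 = d3/4 = 5/2
  d9 = d6 - d3/4 - d1/5 = -9/2
  d10 = d6/4 = -3/10
Walk from origin (0, 0):
  seg 1: up by d3 = 10 → (0, 10)
  seg 2: left by d5 = 278/3 → (-278/3, 10)
  seg 3: down by d2 = 18 → (-278/3, -8)
  seg 4: left by d5 = 278/3 → (-556/3, -8)
  seg 5: down by d6 = -6/5 → (-556/3, -34/5)
  seg 6: up by d1 = 4 → (-556/3, -14/5)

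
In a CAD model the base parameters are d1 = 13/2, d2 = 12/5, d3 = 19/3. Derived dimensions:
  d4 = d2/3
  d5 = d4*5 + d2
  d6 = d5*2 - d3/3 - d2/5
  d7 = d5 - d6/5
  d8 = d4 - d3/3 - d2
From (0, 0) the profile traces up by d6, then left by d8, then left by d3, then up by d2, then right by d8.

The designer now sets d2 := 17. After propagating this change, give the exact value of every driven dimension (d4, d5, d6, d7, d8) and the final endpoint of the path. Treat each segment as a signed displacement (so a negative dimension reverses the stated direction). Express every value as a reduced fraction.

Apply edit: d2 := 17
  d4 = d2/3 = 17/3
  d5 = d4*5 + d2 = 136/3
  d6 = d5*2 - d3/3 - d2/5 = 3832/45
  d7 = d5 - d6/5 = 6368/225
  d8 = d4 - d3/3 - d2 = -121/9
Walk from origin (0, 0):
  seg 1: up by d6 = 3832/45 → (0, 3832/45)
  seg 2: left by d8 = -121/9 → (121/9, 3832/45)
  seg 3: left by d3 = 19/3 → (64/9, 3832/45)
  seg 4: up by d2 = 17 → (64/9, 4597/45)
  seg 5: right by d8 = -121/9 → (-19/3, 4597/45)

d4 = 17/3
d5 = 136/3
d6 = 3832/45
d7 = 6368/225
d8 = -121/9
endpoint = (-19/3, 4597/45)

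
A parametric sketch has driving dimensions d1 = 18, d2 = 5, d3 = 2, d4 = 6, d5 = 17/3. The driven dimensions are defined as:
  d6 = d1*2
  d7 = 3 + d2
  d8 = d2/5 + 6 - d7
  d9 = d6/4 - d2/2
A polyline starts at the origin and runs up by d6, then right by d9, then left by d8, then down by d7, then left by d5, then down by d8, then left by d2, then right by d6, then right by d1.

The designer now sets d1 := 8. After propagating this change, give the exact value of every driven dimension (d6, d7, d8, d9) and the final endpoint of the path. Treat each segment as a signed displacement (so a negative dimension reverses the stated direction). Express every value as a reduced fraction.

Apply edit: d1 := 8
  d6 = d1*2 = 16
  d7 = 3 + d2 = 8
  d8 = d2/5 + 6 - d7 = -1
  d9 = d6/4 - d2/2 = 3/2
Walk from origin (0, 0):
  seg 1: up by d6 = 16 → (0, 16)
  seg 2: right by d9 = 3/2 → (3/2, 16)
  seg 3: left by d8 = -1 → (5/2, 16)
  seg 4: down by d7 = 8 → (5/2, 8)
  seg 5: left by d5 = 17/3 → (-19/6, 8)
  seg 6: down by d8 = -1 → (-19/6, 9)
  seg 7: left by d2 = 5 → (-49/6, 9)
  seg 8: right by d6 = 16 → (47/6, 9)
  seg 9: right by d1 = 8 → (95/6, 9)

d6 = 16
d7 = 8
d8 = -1
d9 = 3/2
endpoint = (95/6, 9)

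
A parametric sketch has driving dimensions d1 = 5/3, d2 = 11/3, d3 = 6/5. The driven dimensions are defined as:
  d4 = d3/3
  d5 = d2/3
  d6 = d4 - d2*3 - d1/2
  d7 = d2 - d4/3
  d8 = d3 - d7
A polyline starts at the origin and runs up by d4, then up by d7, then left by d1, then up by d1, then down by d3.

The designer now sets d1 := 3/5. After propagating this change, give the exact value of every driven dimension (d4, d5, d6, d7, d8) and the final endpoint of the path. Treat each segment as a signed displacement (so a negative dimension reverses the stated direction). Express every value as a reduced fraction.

d4 = 2/5
d5 = 11/9
d6 = -109/10
d7 = 53/15
d8 = -7/3
endpoint = (-3/5, 10/3)

Apply edit: d1 := 3/5
  d4 = d3/3 = 2/5
  d5 = d2/3 = 11/9
  d6 = d4 - d2*3 - d1/2 = -109/10
  d7 = d2 - d4/3 = 53/15
  d8 = d3 - d7 = -7/3
Walk from origin (0, 0):
  seg 1: up by d4 = 2/5 → (0, 2/5)
  seg 2: up by d7 = 53/15 → (0, 59/15)
  seg 3: left by d1 = 3/5 → (-3/5, 59/15)
  seg 4: up by d1 = 3/5 → (-3/5, 68/15)
  seg 5: down by d3 = 6/5 → (-3/5, 10/3)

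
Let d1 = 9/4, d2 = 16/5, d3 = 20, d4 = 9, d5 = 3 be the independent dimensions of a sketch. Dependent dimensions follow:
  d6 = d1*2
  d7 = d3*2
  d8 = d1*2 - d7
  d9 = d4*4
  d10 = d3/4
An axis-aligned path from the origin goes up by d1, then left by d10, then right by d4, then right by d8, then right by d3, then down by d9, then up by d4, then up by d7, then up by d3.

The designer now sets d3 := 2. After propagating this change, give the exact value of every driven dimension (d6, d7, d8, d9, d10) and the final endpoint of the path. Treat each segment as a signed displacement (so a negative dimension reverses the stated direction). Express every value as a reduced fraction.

d6 = 9/2
d7 = 4
d8 = 1/2
d9 = 36
d10 = 1/2
endpoint = (11, -75/4)

Apply edit: d3 := 2
  d6 = d1*2 = 9/2
  d7 = d3*2 = 4
  d8 = d1*2 - d7 = 1/2
  d9 = d4*4 = 36
  d10 = d3/4 = 1/2
Walk from origin (0, 0):
  seg 1: up by d1 = 9/4 → (0, 9/4)
  seg 2: left by d10 = 1/2 → (-1/2, 9/4)
  seg 3: right by d4 = 9 → (17/2, 9/4)
  seg 4: right by d8 = 1/2 → (9, 9/4)
  seg 5: right by d3 = 2 → (11, 9/4)
  seg 6: down by d9 = 36 → (11, -135/4)
  seg 7: up by d4 = 9 → (11, -99/4)
  seg 8: up by d7 = 4 → (11, -83/4)
  seg 9: up by d3 = 2 → (11, -75/4)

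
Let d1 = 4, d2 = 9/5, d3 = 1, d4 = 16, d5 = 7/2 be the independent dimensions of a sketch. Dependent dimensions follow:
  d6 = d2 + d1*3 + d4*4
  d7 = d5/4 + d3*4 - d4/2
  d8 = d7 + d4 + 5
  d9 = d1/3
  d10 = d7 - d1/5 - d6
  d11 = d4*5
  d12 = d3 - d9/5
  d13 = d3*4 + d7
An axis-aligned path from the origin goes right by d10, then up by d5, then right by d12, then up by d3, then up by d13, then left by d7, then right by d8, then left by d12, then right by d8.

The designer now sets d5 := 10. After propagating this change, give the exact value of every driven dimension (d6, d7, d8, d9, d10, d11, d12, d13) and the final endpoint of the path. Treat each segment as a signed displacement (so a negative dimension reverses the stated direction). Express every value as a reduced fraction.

Apply edit: d5 := 10
  d6 = d2 + d1*3 + d4*4 = 389/5
  d7 = d5/4 + d3*4 - d4/2 = -3/2
  d8 = d7 + d4 + 5 = 39/2
  d9 = d1/3 = 4/3
  d10 = d7 - d1/5 - d6 = -801/10
  d11 = d4*5 = 80
  d12 = d3 - d9/5 = 11/15
  d13 = d3*4 + d7 = 5/2
Walk from origin (0, 0):
  seg 1: right by d10 = -801/10 → (-801/10, 0)
  seg 2: up by d5 = 10 → (-801/10, 10)
  seg 3: right by d12 = 11/15 → (-2381/30, 10)
  seg 4: up by d3 = 1 → (-2381/30, 11)
  seg 5: up by d13 = 5/2 → (-2381/30, 27/2)
  seg 6: left by d7 = -3/2 → (-1168/15, 27/2)
  seg 7: right by d8 = 39/2 → (-1751/30, 27/2)
  seg 8: left by d12 = 11/15 → (-591/10, 27/2)
  seg 9: right by d8 = 39/2 → (-198/5, 27/2)

d6 = 389/5
d7 = -3/2
d8 = 39/2
d9 = 4/3
d10 = -801/10
d11 = 80
d12 = 11/15
d13 = 5/2
endpoint = (-198/5, 27/2)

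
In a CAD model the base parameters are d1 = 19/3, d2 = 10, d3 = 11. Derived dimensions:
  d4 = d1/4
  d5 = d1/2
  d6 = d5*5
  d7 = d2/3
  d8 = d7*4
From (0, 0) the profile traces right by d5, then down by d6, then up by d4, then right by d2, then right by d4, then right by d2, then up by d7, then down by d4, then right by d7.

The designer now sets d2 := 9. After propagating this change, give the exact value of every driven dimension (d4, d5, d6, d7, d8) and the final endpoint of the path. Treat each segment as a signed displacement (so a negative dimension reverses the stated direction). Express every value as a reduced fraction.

d4 = 19/12
d5 = 19/6
d6 = 95/6
d7 = 3
d8 = 12
endpoint = (103/4, -77/6)

Apply edit: d2 := 9
  d4 = d1/4 = 19/12
  d5 = d1/2 = 19/6
  d6 = d5*5 = 95/6
  d7 = d2/3 = 3
  d8 = d7*4 = 12
Walk from origin (0, 0):
  seg 1: right by d5 = 19/6 → (19/6, 0)
  seg 2: down by d6 = 95/6 → (19/6, -95/6)
  seg 3: up by d4 = 19/12 → (19/6, -57/4)
  seg 4: right by d2 = 9 → (73/6, -57/4)
  seg 5: right by d4 = 19/12 → (55/4, -57/4)
  seg 6: right by d2 = 9 → (91/4, -57/4)
  seg 7: up by d7 = 3 → (91/4, -45/4)
  seg 8: down by d4 = 19/12 → (91/4, -77/6)
  seg 9: right by d7 = 3 → (103/4, -77/6)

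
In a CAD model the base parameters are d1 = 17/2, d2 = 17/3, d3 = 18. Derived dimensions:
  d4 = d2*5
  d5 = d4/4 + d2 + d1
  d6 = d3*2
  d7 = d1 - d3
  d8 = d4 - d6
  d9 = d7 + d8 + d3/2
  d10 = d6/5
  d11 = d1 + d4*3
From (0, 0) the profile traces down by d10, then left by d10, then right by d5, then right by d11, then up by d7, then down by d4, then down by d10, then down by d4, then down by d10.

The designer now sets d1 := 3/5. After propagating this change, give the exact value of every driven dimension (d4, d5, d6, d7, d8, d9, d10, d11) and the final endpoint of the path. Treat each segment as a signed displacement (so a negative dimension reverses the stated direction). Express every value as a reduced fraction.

Apply edit: d1 := 3/5
  d4 = d2*5 = 85/3
  d5 = d4/4 + d2 + d1 = 267/20
  d6 = d3*2 = 36
  d7 = d1 - d3 = -87/5
  d8 = d4 - d6 = -23/3
  d9 = d7 + d8 + d3/2 = -241/15
  d10 = d6/5 = 36/5
  d11 = d1 + d4*3 = 428/5
Walk from origin (0, 0):
  seg 1: down by d10 = 36/5 → (0, -36/5)
  seg 2: left by d10 = 36/5 → (-36/5, -36/5)
  seg 3: right by d5 = 267/20 → (123/20, -36/5)
  seg 4: right by d11 = 428/5 → (367/4, -36/5)
  seg 5: up by d7 = -87/5 → (367/4, -123/5)
  seg 6: down by d4 = 85/3 → (367/4, -794/15)
  seg 7: down by d10 = 36/5 → (367/4, -902/15)
  seg 8: down by d4 = 85/3 → (367/4, -1327/15)
  seg 9: down by d10 = 36/5 → (367/4, -287/3)

d4 = 85/3
d5 = 267/20
d6 = 36
d7 = -87/5
d8 = -23/3
d9 = -241/15
d10 = 36/5
d11 = 428/5
endpoint = (367/4, -287/3)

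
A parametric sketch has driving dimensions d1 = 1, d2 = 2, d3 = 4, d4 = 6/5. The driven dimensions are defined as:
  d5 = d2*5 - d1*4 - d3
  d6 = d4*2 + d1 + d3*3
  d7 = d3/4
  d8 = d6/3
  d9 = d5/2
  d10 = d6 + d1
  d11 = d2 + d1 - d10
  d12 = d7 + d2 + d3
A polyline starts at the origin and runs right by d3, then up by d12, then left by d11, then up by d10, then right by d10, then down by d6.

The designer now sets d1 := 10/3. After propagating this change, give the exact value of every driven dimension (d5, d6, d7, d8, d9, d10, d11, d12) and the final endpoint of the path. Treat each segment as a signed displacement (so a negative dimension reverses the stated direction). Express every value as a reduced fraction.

d5 = -22/3
d6 = 266/15
d7 = 1
d8 = 266/45
d9 = -11/3
d10 = 316/15
d11 = -236/15
d12 = 7
endpoint = (204/5, 31/3)

Apply edit: d1 := 10/3
  d5 = d2*5 - d1*4 - d3 = -22/3
  d6 = d4*2 + d1 + d3*3 = 266/15
  d7 = d3/4 = 1
  d8 = d6/3 = 266/45
  d9 = d5/2 = -11/3
  d10 = d6 + d1 = 316/15
  d11 = d2 + d1 - d10 = -236/15
  d12 = d7 + d2 + d3 = 7
Walk from origin (0, 0):
  seg 1: right by d3 = 4 → (4, 0)
  seg 2: up by d12 = 7 → (4, 7)
  seg 3: left by d11 = -236/15 → (296/15, 7)
  seg 4: up by d10 = 316/15 → (296/15, 421/15)
  seg 5: right by d10 = 316/15 → (204/5, 421/15)
  seg 6: down by d6 = 266/15 → (204/5, 31/3)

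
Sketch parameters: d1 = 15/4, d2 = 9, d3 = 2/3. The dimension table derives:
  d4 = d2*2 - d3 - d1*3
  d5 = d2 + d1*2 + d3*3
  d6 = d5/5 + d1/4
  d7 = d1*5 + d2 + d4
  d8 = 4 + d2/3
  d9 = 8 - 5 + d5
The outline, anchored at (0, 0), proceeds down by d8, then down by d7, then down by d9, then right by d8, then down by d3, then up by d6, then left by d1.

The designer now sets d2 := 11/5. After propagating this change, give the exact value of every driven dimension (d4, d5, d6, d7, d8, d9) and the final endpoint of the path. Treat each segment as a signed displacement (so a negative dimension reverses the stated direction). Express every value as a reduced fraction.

d4 = -451/60
d5 = 117/10
d6 = 1311/400
d7 = 403/30
d8 = 71/15
d9 = 147/10
endpoint = (59/60, -36307/1200)

Apply edit: d2 := 11/5
  d4 = d2*2 - d3 - d1*3 = -451/60
  d5 = d2 + d1*2 + d3*3 = 117/10
  d6 = d5/5 + d1/4 = 1311/400
  d7 = d1*5 + d2 + d4 = 403/30
  d8 = 4 + d2/3 = 71/15
  d9 = 8 - 5 + d5 = 147/10
Walk from origin (0, 0):
  seg 1: down by d8 = 71/15 → (0, -71/15)
  seg 2: down by d7 = 403/30 → (0, -109/6)
  seg 3: down by d9 = 147/10 → (0, -493/15)
  seg 4: right by d8 = 71/15 → (71/15, -493/15)
  seg 5: down by d3 = 2/3 → (71/15, -503/15)
  seg 6: up by d6 = 1311/400 → (71/15, -36307/1200)
  seg 7: left by d1 = 15/4 → (59/60, -36307/1200)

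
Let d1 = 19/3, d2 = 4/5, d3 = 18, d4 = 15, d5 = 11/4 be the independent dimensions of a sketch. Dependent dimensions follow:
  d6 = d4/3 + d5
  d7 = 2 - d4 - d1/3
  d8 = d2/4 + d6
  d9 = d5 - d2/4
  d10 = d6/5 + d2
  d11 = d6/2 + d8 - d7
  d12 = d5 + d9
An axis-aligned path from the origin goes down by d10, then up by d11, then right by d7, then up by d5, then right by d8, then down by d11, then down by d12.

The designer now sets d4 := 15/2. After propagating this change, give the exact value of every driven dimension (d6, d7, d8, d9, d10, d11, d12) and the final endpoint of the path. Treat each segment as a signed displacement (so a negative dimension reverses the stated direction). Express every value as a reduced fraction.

d6 = 21/4
d7 = -137/18
d8 = 109/20
d9 = 51/20
d10 = 37/20
d11 = 5647/360
d12 = 53/10
endpoint = (-389/180, -22/5)

Apply edit: d4 := 15/2
  d6 = d4/3 + d5 = 21/4
  d7 = 2 - d4 - d1/3 = -137/18
  d8 = d2/4 + d6 = 109/20
  d9 = d5 - d2/4 = 51/20
  d10 = d6/5 + d2 = 37/20
  d11 = d6/2 + d8 - d7 = 5647/360
  d12 = d5 + d9 = 53/10
Walk from origin (0, 0):
  seg 1: down by d10 = 37/20 → (0, -37/20)
  seg 2: up by d11 = 5647/360 → (0, 4981/360)
  seg 3: right by d7 = -137/18 → (-137/18, 4981/360)
  seg 4: up by d5 = 11/4 → (-137/18, 5971/360)
  seg 5: right by d8 = 109/20 → (-389/180, 5971/360)
  seg 6: down by d11 = 5647/360 → (-389/180, 9/10)
  seg 7: down by d12 = 53/10 → (-389/180, -22/5)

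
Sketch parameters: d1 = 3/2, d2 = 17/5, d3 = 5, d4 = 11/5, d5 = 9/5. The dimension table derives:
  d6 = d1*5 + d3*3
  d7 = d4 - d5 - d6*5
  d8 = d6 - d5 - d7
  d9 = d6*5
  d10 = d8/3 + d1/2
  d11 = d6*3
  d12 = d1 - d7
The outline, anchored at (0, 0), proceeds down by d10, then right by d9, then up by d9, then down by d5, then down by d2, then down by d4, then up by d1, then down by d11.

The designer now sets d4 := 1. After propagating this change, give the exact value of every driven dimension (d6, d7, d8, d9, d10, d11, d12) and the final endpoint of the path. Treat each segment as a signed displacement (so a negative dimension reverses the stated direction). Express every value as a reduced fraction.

d6 = 45/2
d7 = -1133/10
d8 = 134
d9 = 225/2
d10 = 545/12
d11 = 135/2
d12 = 574/5
endpoint = (225/2, -307/60)

Apply edit: d4 := 1
  d6 = d1*5 + d3*3 = 45/2
  d7 = d4 - d5 - d6*5 = -1133/10
  d8 = d6 - d5 - d7 = 134
  d9 = d6*5 = 225/2
  d10 = d8/3 + d1/2 = 545/12
  d11 = d6*3 = 135/2
  d12 = d1 - d7 = 574/5
Walk from origin (0, 0):
  seg 1: down by d10 = 545/12 → (0, -545/12)
  seg 2: right by d9 = 225/2 → (225/2, -545/12)
  seg 3: up by d9 = 225/2 → (225/2, 805/12)
  seg 4: down by d5 = 9/5 → (225/2, 3917/60)
  seg 5: down by d2 = 17/5 → (225/2, 3713/60)
  seg 6: down by d4 = 1 → (225/2, 3653/60)
  seg 7: up by d1 = 3/2 → (225/2, 3743/60)
  seg 8: down by d11 = 135/2 → (225/2, -307/60)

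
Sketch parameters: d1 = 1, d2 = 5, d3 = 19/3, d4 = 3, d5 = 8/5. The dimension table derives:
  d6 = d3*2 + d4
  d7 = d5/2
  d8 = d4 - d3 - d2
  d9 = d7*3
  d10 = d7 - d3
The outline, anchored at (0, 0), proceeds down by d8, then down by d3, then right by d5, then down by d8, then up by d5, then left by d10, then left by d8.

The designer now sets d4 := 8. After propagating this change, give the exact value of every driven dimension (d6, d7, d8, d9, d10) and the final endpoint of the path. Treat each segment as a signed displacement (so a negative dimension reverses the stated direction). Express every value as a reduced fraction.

d6 = 62/3
d7 = 4/5
d8 = -10/3
d9 = 12/5
d10 = -83/15
endpoint = (157/15, 29/15)

Apply edit: d4 := 8
  d6 = d3*2 + d4 = 62/3
  d7 = d5/2 = 4/5
  d8 = d4 - d3 - d2 = -10/3
  d9 = d7*3 = 12/5
  d10 = d7 - d3 = -83/15
Walk from origin (0, 0):
  seg 1: down by d8 = -10/3 → (0, 10/3)
  seg 2: down by d3 = 19/3 → (0, -3)
  seg 3: right by d5 = 8/5 → (8/5, -3)
  seg 4: down by d8 = -10/3 → (8/5, 1/3)
  seg 5: up by d5 = 8/5 → (8/5, 29/15)
  seg 6: left by d10 = -83/15 → (107/15, 29/15)
  seg 7: left by d8 = -10/3 → (157/15, 29/15)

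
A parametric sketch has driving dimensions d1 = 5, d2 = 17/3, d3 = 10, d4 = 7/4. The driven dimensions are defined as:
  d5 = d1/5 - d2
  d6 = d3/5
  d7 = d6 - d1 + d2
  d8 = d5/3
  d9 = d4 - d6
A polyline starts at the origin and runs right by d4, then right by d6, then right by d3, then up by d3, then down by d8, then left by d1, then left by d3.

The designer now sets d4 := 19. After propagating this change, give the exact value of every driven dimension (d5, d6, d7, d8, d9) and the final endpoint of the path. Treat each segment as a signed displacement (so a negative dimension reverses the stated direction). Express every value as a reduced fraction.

Apply edit: d4 := 19
  d5 = d1/5 - d2 = -14/3
  d6 = d3/5 = 2
  d7 = d6 - d1 + d2 = 8/3
  d8 = d5/3 = -14/9
  d9 = d4 - d6 = 17
Walk from origin (0, 0):
  seg 1: right by d4 = 19 → (19, 0)
  seg 2: right by d6 = 2 → (21, 0)
  seg 3: right by d3 = 10 → (31, 0)
  seg 4: up by d3 = 10 → (31, 10)
  seg 5: down by d8 = -14/9 → (31, 104/9)
  seg 6: left by d1 = 5 → (26, 104/9)
  seg 7: left by d3 = 10 → (16, 104/9)

d5 = -14/3
d6 = 2
d7 = 8/3
d8 = -14/9
d9 = 17
endpoint = (16, 104/9)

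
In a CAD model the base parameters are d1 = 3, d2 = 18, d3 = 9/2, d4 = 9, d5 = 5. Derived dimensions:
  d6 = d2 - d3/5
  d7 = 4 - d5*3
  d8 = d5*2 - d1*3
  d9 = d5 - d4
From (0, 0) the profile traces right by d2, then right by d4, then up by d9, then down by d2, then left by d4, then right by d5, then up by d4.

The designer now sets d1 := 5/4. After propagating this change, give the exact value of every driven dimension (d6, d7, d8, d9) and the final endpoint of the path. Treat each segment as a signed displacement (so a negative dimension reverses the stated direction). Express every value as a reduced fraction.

Apply edit: d1 := 5/4
  d6 = d2 - d3/5 = 171/10
  d7 = 4 - d5*3 = -11
  d8 = d5*2 - d1*3 = 25/4
  d9 = d5 - d4 = -4
Walk from origin (0, 0):
  seg 1: right by d2 = 18 → (18, 0)
  seg 2: right by d4 = 9 → (27, 0)
  seg 3: up by d9 = -4 → (27, -4)
  seg 4: down by d2 = 18 → (27, -22)
  seg 5: left by d4 = 9 → (18, -22)
  seg 6: right by d5 = 5 → (23, -22)
  seg 7: up by d4 = 9 → (23, -13)

d6 = 171/10
d7 = -11
d8 = 25/4
d9 = -4
endpoint = (23, -13)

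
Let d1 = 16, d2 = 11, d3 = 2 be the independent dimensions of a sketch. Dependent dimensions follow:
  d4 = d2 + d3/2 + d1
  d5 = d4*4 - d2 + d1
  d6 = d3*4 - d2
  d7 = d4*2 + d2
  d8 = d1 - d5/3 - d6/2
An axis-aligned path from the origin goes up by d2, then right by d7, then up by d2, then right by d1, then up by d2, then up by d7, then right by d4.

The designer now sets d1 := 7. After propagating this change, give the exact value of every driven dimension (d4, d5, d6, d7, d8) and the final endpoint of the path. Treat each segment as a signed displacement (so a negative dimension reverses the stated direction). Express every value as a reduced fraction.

d4 = 19
d5 = 72
d6 = -3
d7 = 49
d8 = -31/2
endpoint = (75, 82)

Apply edit: d1 := 7
  d4 = d2 + d3/2 + d1 = 19
  d5 = d4*4 - d2 + d1 = 72
  d6 = d3*4 - d2 = -3
  d7 = d4*2 + d2 = 49
  d8 = d1 - d5/3 - d6/2 = -31/2
Walk from origin (0, 0):
  seg 1: up by d2 = 11 → (0, 11)
  seg 2: right by d7 = 49 → (49, 11)
  seg 3: up by d2 = 11 → (49, 22)
  seg 4: right by d1 = 7 → (56, 22)
  seg 5: up by d2 = 11 → (56, 33)
  seg 6: up by d7 = 49 → (56, 82)
  seg 7: right by d4 = 19 → (75, 82)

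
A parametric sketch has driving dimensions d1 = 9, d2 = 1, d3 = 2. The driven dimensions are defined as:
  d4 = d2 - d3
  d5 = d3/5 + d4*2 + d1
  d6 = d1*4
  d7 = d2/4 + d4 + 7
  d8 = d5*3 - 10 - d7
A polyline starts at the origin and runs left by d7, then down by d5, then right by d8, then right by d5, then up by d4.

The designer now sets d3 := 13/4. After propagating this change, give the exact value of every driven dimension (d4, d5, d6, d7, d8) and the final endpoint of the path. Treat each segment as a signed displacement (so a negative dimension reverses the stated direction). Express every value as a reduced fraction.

Apply edit: d3 := 13/4
  d4 = d2 - d3 = -9/4
  d5 = d3/5 + d4*2 + d1 = 103/20
  d6 = d1*4 = 36
  d7 = d2/4 + d4 + 7 = 5
  d8 = d5*3 - 10 - d7 = 9/20
Walk from origin (0, 0):
  seg 1: left by d7 = 5 → (-5, 0)
  seg 2: down by d5 = 103/20 → (-5, -103/20)
  seg 3: right by d8 = 9/20 → (-91/20, -103/20)
  seg 4: right by d5 = 103/20 → (3/5, -103/20)
  seg 5: up by d4 = -9/4 → (3/5, -37/5)

d4 = -9/4
d5 = 103/20
d6 = 36
d7 = 5
d8 = 9/20
endpoint = (3/5, -37/5)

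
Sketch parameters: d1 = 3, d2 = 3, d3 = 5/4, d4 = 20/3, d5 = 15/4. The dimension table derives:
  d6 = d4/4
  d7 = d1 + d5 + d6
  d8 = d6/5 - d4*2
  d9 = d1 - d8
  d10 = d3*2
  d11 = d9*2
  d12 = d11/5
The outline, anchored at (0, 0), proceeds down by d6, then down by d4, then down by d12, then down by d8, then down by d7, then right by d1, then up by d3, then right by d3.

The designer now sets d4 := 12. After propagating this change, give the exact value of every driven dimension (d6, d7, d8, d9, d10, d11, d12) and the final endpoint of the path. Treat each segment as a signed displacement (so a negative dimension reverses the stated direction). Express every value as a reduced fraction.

d6 = 3
d7 = 39/4
d8 = -117/5
d9 = 132/5
d10 = 5/2
d11 = 264/5
d12 = 264/25
endpoint = (17/4, -533/50)

Apply edit: d4 := 12
  d6 = d4/4 = 3
  d7 = d1 + d5 + d6 = 39/4
  d8 = d6/5 - d4*2 = -117/5
  d9 = d1 - d8 = 132/5
  d10 = d3*2 = 5/2
  d11 = d9*2 = 264/5
  d12 = d11/5 = 264/25
Walk from origin (0, 0):
  seg 1: down by d6 = 3 → (0, -3)
  seg 2: down by d4 = 12 → (0, -15)
  seg 3: down by d12 = 264/25 → (0, -639/25)
  seg 4: down by d8 = -117/5 → (0, -54/25)
  seg 5: down by d7 = 39/4 → (0, -1191/100)
  seg 6: right by d1 = 3 → (3, -1191/100)
  seg 7: up by d3 = 5/4 → (3, -533/50)
  seg 8: right by d3 = 5/4 → (17/4, -533/50)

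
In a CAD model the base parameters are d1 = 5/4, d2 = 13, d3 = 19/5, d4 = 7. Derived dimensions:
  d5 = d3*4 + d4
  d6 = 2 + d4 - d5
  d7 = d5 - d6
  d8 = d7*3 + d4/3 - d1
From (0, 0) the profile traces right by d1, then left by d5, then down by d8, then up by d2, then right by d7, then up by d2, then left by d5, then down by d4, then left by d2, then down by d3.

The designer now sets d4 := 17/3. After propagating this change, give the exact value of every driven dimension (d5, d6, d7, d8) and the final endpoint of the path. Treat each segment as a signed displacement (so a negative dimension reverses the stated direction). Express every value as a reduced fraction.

Apply edit: d4 := 17/3
  d5 = d3*4 + d4 = 313/15
  d6 = 2 + d4 - d5 = -66/5
  d7 = d5 - d6 = 511/15
  d8 = d7*3 + d4/3 - d1 = 18511/180
Walk from origin (0, 0):
  seg 1: right by d1 = 5/4 → (5/4, 0)
  seg 2: left by d5 = 313/15 → (-1177/60, 0)
  seg 3: down by d8 = 18511/180 → (-1177/60, -18511/180)
  seg 4: up by d2 = 13 → (-1177/60, -16171/180)
  seg 5: right by d7 = 511/15 → (289/20, -16171/180)
  seg 6: up by d2 = 13 → (289/20, -13831/180)
  seg 7: left by d5 = 313/15 → (-77/12, -13831/180)
  seg 8: down by d4 = 17/3 → (-77/12, -14851/180)
  seg 9: left by d2 = 13 → (-233/12, -14851/180)
  seg 10: down by d3 = 19/5 → (-233/12, -3107/36)

d5 = 313/15
d6 = -66/5
d7 = 511/15
d8 = 18511/180
endpoint = (-233/12, -3107/36)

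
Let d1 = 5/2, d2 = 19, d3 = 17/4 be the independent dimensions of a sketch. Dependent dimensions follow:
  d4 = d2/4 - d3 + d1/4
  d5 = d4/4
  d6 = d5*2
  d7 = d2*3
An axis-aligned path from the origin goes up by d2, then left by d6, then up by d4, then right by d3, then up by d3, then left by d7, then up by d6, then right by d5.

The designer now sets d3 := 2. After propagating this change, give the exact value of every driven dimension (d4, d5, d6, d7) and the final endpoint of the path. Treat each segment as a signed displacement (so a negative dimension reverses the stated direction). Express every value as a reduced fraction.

Apply edit: d3 := 2
  d4 = d2/4 - d3 + d1/4 = 27/8
  d5 = d4/4 = 27/32
  d6 = d5*2 = 27/16
  d7 = d2*3 = 57
Walk from origin (0, 0):
  seg 1: up by d2 = 19 → (0, 19)
  seg 2: left by d6 = 27/16 → (-27/16, 19)
  seg 3: up by d4 = 27/8 → (-27/16, 179/8)
  seg 4: right by d3 = 2 → (5/16, 179/8)
  seg 5: up by d3 = 2 → (5/16, 195/8)
  seg 6: left by d7 = 57 → (-907/16, 195/8)
  seg 7: up by d6 = 27/16 → (-907/16, 417/16)
  seg 8: right by d5 = 27/32 → (-1787/32, 417/16)

d4 = 27/8
d5 = 27/32
d6 = 27/16
d7 = 57
endpoint = (-1787/32, 417/16)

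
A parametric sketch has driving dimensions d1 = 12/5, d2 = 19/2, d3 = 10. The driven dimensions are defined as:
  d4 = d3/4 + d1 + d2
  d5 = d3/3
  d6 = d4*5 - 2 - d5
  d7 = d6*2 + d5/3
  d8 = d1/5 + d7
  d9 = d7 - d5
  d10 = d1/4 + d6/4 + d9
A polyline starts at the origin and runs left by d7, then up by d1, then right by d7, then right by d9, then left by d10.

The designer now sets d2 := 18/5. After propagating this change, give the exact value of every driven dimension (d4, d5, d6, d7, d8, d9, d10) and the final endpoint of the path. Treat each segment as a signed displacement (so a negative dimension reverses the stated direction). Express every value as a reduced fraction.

Apply edit: d2 := 18/5
  d4 = d3/4 + d1 + d2 = 17/2
  d5 = d3/3 = 10/3
  d6 = d4*5 - 2 - d5 = 223/6
  d7 = d6*2 + d5/3 = 679/9
  d8 = d1/5 + d7 = 17083/225
  d9 = d7 - d5 = 649/9
  d10 = d1/4 + d6/4 + d9 = 29521/360
Walk from origin (0, 0):
  seg 1: left by d7 = 679/9 → (-679/9, 0)
  seg 2: up by d1 = 12/5 → (-679/9, 12/5)
  seg 3: right by d7 = 679/9 → (0, 12/5)
  seg 4: right by d9 = 649/9 → (649/9, 12/5)
  seg 5: left by d10 = 29521/360 → (-1187/120, 12/5)

d4 = 17/2
d5 = 10/3
d6 = 223/6
d7 = 679/9
d8 = 17083/225
d9 = 649/9
d10 = 29521/360
endpoint = (-1187/120, 12/5)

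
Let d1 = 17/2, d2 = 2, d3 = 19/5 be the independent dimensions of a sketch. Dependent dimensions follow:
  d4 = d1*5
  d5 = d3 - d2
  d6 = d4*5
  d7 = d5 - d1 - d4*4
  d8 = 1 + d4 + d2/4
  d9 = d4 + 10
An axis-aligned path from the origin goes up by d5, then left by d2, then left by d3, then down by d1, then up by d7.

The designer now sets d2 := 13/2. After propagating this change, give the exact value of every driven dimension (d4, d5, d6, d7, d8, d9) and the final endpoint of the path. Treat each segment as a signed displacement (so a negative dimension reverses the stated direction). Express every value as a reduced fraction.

Apply edit: d2 := 13/2
  d4 = d1*5 = 85/2
  d5 = d3 - d2 = -27/10
  d6 = d4*5 = 425/2
  d7 = d5 - d1 - d4*4 = -906/5
  d8 = 1 + d4 + d2/4 = 361/8
  d9 = d4 + 10 = 105/2
Walk from origin (0, 0):
  seg 1: up by d5 = -27/10 → (0, -27/10)
  seg 2: left by d2 = 13/2 → (-13/2, -27/10)
  seg 3: left by d3 = 19/5 → (-103/10, -27/10)
  seg 4: down by d1 = 17/2 → (-103/10, -56/5)
  seg 5: up by d7 = -906/5 → (-103/10, -962/5)

d4 = 85/2
d5 = -27/10
d6 = 425/2
d7 = -906/5
d8 = 361/8
d9 = 105/2
endpoint = (-103/10, -962/5)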